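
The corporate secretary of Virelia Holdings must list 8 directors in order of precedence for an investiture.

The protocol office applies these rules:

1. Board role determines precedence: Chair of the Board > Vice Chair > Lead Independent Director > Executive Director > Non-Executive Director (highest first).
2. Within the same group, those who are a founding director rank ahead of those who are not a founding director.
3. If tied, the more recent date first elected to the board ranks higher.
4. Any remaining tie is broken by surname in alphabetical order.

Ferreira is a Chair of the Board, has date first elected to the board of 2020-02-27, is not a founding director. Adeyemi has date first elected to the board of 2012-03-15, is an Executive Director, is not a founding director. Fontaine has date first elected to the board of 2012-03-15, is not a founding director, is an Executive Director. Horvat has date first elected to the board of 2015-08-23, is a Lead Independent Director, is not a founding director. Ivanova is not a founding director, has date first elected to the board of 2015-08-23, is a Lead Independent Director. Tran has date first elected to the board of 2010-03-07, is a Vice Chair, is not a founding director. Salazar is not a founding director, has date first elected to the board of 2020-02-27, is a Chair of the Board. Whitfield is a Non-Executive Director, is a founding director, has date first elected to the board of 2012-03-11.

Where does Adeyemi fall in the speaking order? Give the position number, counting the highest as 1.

6

By board role: Ferreira and Salazar (Chair of the Board); then Tran (Vice Chair); then Horvat and Ivanova (Lead Independent Director); then Adeyemi and Fontaine (Executive Director); then Whitfield (Non-Executive Director).
Ferreira and Salazar are each not a founding director, so the next rule applies.
Ferreira and Salazar both have date first elected to the board 2020-02-27, so the next rule applies.
Among Ferreira and Salazar, alphabetically by surname: Ferreira before Salazar.
Horvat and Ivanova are each not a founding director, so the next rule applies.
Horvat and Ivanova both have date first elected to the board 2015-08-23, so the next rule applies.
Among Horvat and Ivanova, alphabetically by surname: Horvat before Ivanova.
Adeyemi and Fontaine are each not a founding director, so the next rule applies.
Adeyemi and Fontaine both have date first elected to the board 2012-03-15, so the next rule applies.
Among Adeyemi and Fontaine, alphabetically by surname: Adeyemi before Fontaine.
Order: Ferreira, Salazar, Tran, Horvat, Ivanova, Adeyemi, Fontaine, Whitfield. So position 6.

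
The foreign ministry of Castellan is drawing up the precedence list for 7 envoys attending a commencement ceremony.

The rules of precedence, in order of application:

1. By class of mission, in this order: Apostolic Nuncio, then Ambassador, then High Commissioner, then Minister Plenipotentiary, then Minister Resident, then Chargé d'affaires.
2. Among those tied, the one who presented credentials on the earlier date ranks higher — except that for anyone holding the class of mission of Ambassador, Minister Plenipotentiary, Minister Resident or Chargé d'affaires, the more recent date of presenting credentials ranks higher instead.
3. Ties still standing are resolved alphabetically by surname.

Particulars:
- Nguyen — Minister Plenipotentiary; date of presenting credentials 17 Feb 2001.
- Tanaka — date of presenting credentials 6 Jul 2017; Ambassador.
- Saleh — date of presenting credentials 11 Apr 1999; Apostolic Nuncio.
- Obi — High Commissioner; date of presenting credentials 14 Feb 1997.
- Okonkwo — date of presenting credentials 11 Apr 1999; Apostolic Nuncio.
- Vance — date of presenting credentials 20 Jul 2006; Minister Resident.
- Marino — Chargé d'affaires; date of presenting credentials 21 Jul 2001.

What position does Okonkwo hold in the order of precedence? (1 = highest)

By class of mission: Okonkwo and Saleh (Apostolic Nuncio); then Tanaka (Ambassador); then Obi (High Commissioner); then Nguyen (Minister Plenipotentiary); then Vance (Minister Resident); then Marino (Chargé d'affaires).
Okonkwo and Saleh both have date of presenting credentials 11 Apr 1999, so the next rule applies.
Among Okonkwo and Saleh, alphabetically by surname: Okonkwo before Saleh.
Order: Okonkwo, Saleh, Tanaka, Obi, Nguyen, Vance, Marino. So position 1.

1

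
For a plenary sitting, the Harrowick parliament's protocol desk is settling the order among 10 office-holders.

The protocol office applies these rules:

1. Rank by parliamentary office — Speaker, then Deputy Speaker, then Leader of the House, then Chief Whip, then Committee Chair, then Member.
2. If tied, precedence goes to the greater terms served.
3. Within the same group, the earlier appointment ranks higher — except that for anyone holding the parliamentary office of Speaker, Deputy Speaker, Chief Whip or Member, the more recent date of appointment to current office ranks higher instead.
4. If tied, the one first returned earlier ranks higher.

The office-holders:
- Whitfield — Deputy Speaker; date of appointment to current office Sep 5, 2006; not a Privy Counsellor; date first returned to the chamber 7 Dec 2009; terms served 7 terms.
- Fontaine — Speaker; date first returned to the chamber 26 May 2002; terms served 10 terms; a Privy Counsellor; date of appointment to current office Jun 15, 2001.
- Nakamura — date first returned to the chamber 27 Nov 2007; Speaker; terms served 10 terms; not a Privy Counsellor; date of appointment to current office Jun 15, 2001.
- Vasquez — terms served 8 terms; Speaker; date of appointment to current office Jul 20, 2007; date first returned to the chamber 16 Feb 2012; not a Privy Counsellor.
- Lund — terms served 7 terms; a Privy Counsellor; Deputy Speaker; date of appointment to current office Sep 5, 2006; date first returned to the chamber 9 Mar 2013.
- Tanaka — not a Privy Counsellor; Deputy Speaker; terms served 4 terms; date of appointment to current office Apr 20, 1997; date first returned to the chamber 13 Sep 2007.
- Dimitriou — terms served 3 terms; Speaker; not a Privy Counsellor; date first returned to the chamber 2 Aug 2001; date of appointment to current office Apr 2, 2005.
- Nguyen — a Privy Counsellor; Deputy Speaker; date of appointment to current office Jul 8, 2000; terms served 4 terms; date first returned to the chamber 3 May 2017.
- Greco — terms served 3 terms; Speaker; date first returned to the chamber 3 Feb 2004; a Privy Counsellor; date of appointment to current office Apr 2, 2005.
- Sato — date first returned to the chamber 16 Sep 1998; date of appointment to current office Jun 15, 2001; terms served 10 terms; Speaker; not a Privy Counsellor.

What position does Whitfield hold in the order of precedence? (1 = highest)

7

By parliamentary office: Sato, Fontaine, Nakamura, Vasquez, Dimitriou and Greco (Speaker); then Whitfield, Lund, Nguyen and Tanaka (Deputy Speaker).
Among Sato, Fontaine, Nakamura, Vasquez, Dimitriou and Greco, by terms served (higher first): Sato, Fontaine and Nakamura (10 terms) before Vasquez (8 terms) before Dimitriou and Greco (3 terms).
Sato, Fontaine and Nakamura all have date of appointment to current office Jun 15, 2001, so the next rule applies.
Among Sato, Fontaine and Nakamura, by date first returned to the chamber (earlier first): Sato (16 Sep 1998) before Fontaine (26 May 2002) before Nakamura (27 Nov 2007).
Dimitriou and Greco both have date of appointment to current office Apr 2, 2005, so the next rule applies.
Among Dimitriou and Greco, by date first returned to the chamber (earlier first): Dimitriou (2 Aug 2001) before Greco (3 Feb 2004).
Among Whitfield, Lund, Nguyen and Tanaka, by terms served (higher first): Whitfield and Lund (7 terms) before Nguyen and Tanaka (4 terms).
Whitfield and Lund both have date of appointment to current office Sep 5, 2006, so the next rule applies.
Among Whitfield and Lund, by date first returned to the chamber (earlier first): Whitfield (7 Dec 2009) before Lund (9 Mar 2013).
Among Nguyen and Tanaka, by date of appointment to current office (later first) (reversed rule for this group): Nguyen (Jul 8, 2000) before Tanaka (Apr 20, 1997).
Order: Sato, Fontaine, Nakamura, Vasquez, Dimitriou, Greco, Whitfield, Lund, Nguyen, Tanaka. So position 7.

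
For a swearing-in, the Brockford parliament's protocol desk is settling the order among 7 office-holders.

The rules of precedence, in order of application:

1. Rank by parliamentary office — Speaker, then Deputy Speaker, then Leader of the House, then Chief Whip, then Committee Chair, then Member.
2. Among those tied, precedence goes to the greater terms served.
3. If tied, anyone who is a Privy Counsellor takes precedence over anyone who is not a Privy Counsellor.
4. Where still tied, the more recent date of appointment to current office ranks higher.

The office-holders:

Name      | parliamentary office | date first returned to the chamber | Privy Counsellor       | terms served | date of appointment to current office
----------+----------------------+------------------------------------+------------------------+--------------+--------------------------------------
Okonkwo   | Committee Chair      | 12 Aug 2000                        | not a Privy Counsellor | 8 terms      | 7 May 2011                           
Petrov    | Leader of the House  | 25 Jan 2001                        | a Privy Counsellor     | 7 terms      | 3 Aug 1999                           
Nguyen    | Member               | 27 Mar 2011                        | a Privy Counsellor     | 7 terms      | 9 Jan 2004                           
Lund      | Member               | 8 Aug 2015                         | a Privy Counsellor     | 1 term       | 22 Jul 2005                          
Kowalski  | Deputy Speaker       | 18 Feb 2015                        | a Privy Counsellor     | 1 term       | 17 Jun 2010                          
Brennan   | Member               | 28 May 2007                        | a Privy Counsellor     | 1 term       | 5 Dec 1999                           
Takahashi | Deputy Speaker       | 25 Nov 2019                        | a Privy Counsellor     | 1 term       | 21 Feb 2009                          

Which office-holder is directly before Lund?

By parliamentary office: Kowalski and Takahashi (Deputy Speaker); then Petrov (Leader of the House); then Okonkwo (Committee Chair); then Nguyen, Lund and Brennan (Member).
Kowalski and Takahashi both have terms served 1 term, so the next rule applies.
Kowalski and Takahashi are each a Privy Counsellor, so the next rule applies.
Among Kowalski and Takahashi, by date of appointment to current office (later first): Kowalski (17 Jun 2010) before Takahashi (21 Feb 2009).
Among Nguyen, Lund and Brennan, by terms served (higher first): Nguyen (7 terms) before Lund and Brennan (1 term).
Lund and Brennan are each a Privy Counsellor, so the next rule applies.
Among Lund and Brennan, by date of appointment to current office (later first): Lund (22 Jul 2005) before Brennan (5 Dec 1999).
Order: Kowalski, Takahashi, Petrov, Okonkwo, Nguyen, Lund, Brennan.

Nguyen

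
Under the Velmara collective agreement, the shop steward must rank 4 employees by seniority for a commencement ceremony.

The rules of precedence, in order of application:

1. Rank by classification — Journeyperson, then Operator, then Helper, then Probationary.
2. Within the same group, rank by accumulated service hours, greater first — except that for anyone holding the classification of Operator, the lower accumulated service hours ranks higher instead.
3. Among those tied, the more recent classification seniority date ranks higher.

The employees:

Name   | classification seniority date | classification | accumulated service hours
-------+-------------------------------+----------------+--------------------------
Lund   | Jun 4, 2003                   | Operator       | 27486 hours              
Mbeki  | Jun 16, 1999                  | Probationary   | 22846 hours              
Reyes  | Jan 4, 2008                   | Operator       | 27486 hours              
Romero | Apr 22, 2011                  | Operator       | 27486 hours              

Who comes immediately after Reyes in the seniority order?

Lund

By classification: Romero, Reyes and Lund (Operator); then Mbeki (Probationary).
Romero, Reyes and Lund all have accumulated service hours 27486 hours, so the next rule applies.
Among Romero, Reyes and Lund, by classification seniority date (later first): Romero (Apr 22, 2011) before Reyes (Jan 4, 2008) before Lund (Jun 4, 2003).
Order: Romero, Reyes, Lund, Mbeki.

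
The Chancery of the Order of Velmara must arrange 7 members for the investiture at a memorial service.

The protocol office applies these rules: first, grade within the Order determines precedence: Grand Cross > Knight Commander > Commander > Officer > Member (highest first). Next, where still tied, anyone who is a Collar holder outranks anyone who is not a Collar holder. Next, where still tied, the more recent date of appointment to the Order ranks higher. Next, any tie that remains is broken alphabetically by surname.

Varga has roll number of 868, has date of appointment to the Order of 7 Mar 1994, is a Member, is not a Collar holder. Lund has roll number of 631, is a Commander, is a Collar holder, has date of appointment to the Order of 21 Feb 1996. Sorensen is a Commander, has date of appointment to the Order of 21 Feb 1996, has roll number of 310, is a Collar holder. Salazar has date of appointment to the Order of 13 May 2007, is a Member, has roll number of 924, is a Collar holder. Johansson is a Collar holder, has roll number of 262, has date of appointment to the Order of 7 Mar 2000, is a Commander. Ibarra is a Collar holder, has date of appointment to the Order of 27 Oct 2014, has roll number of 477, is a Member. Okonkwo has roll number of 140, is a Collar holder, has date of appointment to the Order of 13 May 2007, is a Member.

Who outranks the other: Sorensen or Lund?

Lund

By grade within the Order: Johansson, Lund and Sorensen (Commander); then Ibarra, Okonkwo, Salazar and Varga (Member).
Johansson, Lund and Sorensen are each a Collar holder, so the next rule applies.
Among Johansson, Lund and Sorensen, by date of appointment to the Order (later first): Johansson (7 Mar 2000) before Lund and Sorensen (21 Feb 1996).
Among Lund and Sorensen, alphabetically by surname: Lund before Sorensen.
Among Ibarra, Okonkwo, Salazar and Varga, a Collar holder before not a Collar holder: Ibarra, Okonkwo and Salazar (a Collar holder) before Varga (not a Collar holder).
Among Ibarra, Okonkwo and Salazar, by date of appointment to the Order (later first): Ibarra (27 Oct 2014) before Okonkwo and Salazar (13 May 2007).
Among Okonkwo and Salazar, alphabetically by surname: Okonkwo before Salazar.
So Lund takes precedence.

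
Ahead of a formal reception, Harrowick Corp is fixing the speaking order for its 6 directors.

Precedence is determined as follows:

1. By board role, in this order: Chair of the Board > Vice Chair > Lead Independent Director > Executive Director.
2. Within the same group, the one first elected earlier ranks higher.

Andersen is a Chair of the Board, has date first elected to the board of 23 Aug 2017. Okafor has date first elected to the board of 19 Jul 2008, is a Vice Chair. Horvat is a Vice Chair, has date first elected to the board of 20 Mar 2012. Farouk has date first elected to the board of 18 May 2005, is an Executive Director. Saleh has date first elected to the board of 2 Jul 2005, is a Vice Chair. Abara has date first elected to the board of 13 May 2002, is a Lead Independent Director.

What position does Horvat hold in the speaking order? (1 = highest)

4

By board role: Andersen (Chair of the Board); then Saleh, Okafor and Horvat (Vice Chair); then Abara (Lead Independent Director); then Farouk (Executive Director).
Among Saleh, Okafor and Horvat, by date first elected to the board (earlier first): Saleh (2 Jul 2005) before Okafor (19 Jul 2008) before Horvat (20 Mar 2012).
Order: Andersen, Saleh, Okafor, Horvat, Abara, Farouk. So position 4.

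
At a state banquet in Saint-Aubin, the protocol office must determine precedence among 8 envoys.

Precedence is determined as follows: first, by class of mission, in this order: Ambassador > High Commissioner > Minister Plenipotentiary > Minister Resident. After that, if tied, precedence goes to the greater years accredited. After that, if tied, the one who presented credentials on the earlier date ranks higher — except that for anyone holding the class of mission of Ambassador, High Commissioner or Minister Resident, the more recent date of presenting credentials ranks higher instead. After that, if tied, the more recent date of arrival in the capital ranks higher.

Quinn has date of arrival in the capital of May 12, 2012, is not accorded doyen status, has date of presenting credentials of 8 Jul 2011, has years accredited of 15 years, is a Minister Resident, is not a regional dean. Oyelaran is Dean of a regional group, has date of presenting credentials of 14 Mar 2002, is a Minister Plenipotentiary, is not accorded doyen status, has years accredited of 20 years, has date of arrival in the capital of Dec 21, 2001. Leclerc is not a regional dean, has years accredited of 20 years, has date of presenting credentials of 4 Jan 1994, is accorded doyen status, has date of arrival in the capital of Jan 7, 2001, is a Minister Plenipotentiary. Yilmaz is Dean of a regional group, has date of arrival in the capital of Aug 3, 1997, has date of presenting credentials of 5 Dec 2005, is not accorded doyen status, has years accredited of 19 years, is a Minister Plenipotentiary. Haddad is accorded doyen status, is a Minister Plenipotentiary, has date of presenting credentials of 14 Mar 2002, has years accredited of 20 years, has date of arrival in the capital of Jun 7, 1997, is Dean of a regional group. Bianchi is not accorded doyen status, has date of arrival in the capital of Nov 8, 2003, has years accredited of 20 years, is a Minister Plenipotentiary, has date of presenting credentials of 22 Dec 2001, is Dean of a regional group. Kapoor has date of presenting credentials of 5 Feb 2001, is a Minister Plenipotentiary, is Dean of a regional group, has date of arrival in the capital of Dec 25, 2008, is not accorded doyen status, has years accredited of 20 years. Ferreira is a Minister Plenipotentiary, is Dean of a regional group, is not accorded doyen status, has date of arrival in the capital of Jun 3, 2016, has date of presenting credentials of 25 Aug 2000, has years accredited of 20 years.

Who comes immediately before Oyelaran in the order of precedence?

By class of mission: Leclerc, Ferreira, Kapoor, Bianchi, Oyelaran, Haddad and Yilmaz (Minister Plenipotentiary); then Quinn (Minister Resident).
Among Leclerc, Ferreira, Kapoor, Bianchi, Oyelaran, Haddad and Yilmaz, by years accredited (higher first): Leclerc, Ferreira, Kapoor, Bianchi, Oyelaran and Haddad (20 years) before Yilmaz (19 years).
Among Leclerc, Ferreira, Kapoor, Bianchi, Oyelaran and Haddad, by date of presenting credentials (earlier first): Leclerc (4 Jan 1994) before Ferreira (25 Aug 2000) before Kapoor (5 Feb 2001) before Bianchi (22 Dec 2001) before Oyelaran and Haddad (14 Mar 2002).
Among Oyelaran and Haddad, by date of arrival in the capital (later first): Oyelaran (Dec 21, 2001) before Haddad (Jun 7, 1997).
Order: Leclerc, Ferreira, Kapoor, Bianchi, Oyelaran, Haddad, Yilmaz, Quinn.

Bianchi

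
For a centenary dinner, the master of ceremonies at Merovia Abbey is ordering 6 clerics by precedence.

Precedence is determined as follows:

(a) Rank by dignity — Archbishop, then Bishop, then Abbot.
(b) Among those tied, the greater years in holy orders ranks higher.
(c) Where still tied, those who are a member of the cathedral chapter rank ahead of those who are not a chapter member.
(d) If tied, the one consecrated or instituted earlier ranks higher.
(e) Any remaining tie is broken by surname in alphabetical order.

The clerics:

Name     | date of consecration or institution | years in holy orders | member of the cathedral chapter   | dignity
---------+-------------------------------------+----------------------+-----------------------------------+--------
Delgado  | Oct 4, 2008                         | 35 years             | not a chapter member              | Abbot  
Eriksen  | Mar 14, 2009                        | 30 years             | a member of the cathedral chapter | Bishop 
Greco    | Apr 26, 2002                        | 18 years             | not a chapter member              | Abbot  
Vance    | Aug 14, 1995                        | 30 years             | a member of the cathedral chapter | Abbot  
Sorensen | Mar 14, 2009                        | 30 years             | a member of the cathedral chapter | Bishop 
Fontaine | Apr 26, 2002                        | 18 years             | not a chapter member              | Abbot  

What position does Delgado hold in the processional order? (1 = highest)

By dignity: Eriksen and Sorensen (Bishop); then Delgado, Vance, Fontaine and Greco (Abbot).
Eriksen and Sorensen both have years in holy orders 30 years, so the next rule applies.
Eriksen and Sorensen are each a member of the cathedral chapter, so the next rule applies.
Eriksen and Sorensen both have date of consecration or institution Mar 14, 2009, so the next rule applies.
Among Eriksen and Sorensen, alphabetically by surname: Eriksen before Sorensen.
Among Delgado, Vance, Fontaine and Greco, by years in holy orders (higher first): Delgado (35 years) before Vance (30 years) before Fontaine and Greco (18 years).
Fontaine and Greco are each not a chapter member, so the next rule applies.
Fontaine and Greco both have date of consecration or institution Apr 26, 2002, so the next rule applies.
Among Fontaine and Greco, alphabetically by surname: Fontaine before Greco.
Order: Eriksen, Sorensen, Delgado, Vance, Fontaine, Greco. So position 3.

3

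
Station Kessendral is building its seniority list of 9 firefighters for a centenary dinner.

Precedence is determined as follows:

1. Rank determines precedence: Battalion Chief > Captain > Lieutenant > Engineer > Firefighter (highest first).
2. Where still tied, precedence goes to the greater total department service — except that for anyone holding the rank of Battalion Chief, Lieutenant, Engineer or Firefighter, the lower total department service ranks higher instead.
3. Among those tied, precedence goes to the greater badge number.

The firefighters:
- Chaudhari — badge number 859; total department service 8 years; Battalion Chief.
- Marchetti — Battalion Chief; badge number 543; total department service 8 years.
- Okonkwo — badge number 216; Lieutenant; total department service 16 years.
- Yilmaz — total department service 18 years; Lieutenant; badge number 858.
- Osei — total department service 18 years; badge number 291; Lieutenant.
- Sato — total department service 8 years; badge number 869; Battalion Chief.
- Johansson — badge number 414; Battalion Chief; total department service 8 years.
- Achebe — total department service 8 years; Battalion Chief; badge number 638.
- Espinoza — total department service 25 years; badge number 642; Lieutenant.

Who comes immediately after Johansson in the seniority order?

By rank: Sato, Chaudhari, Achebe, Marchetti and Johansson (Battalion Chief); then Okonkwo, Yilmaz, Osei and Espinoza (Lieutenant).
Sato, Chaudhari, Achebe, Marchetti and Johansson all have total department service 8 years, so the next rule applies.
Among Sato, Chaudhari, Achebe, Marchetti and Johansson, by badge number (higher first): Sato (869) before Chaudhari (859) before Achebe (638) before Marchetti (543) before Johansson (414).
Among Okonkwo, Yilmaz, Osei and Espinoza, by total department service (lower first) (reversed rule for this group): Okonkwo (16 years) before Yilmaz and Osei (18 years) before Espinoza (25 years).
Among Yilmaz and Osei, by badge number (higher first): Yilmaz (858) before Osei (291).
Order: Sato, Chaudhari, Achebe, Marchetti, Johansson, Okonkwo, Yilmaz, Osei, Espinoza.

Okonkwo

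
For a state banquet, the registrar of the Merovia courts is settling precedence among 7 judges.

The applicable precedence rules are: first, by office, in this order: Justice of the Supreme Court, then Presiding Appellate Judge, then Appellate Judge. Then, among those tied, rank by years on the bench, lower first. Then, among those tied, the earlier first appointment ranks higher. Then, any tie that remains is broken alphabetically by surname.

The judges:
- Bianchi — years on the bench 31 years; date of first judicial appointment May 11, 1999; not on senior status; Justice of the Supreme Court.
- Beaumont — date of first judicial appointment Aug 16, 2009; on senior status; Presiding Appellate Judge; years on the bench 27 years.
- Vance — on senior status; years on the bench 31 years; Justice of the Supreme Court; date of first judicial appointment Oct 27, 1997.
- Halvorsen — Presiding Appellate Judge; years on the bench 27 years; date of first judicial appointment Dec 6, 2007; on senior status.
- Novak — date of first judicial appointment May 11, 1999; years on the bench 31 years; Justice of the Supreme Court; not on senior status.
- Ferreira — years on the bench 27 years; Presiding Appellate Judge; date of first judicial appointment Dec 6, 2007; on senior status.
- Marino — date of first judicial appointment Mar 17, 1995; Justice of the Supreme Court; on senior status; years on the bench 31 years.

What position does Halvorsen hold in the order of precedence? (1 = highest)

6

By office: Marino, Vance, Bianchi and Novak (Justice of the Supreme Court); then Ferreira, Halvorsen and Beaumont (Presiding Appellate Judge).
Marino, Vance, Bianchi and Novak all have years on the bench 31 years, so the next rule applies.
Among Marino, Vance, Bianchi and Novak, by date of first judicial appointment (earlier first): Marino (Mar 17, 1995) before Vance (Oct 27, 1997) before Bianchi and Novak (May 11, 1999).
Among Bianchi and Novak, alphabetically by surname: Bianchi before Novak.
Ferreira, Halvorsen and Beaumont all have years on the bench 27 years, so the next rule applies.
Among Ferreira, Halvorsen and Beaumont, by date of first judicial appointment (earlier first): Ferreira and Halvorsen (Dec 6, 2007) before Beaumont (Aug 16, 2009).
Among Ferreira and Halvorsen, alphabetically by surname: Ferreira before Halvorsen.
Order: Marino, Vance, Bianchi, Novak, Ferreira, Halvorsen, Beaumont. So position 6.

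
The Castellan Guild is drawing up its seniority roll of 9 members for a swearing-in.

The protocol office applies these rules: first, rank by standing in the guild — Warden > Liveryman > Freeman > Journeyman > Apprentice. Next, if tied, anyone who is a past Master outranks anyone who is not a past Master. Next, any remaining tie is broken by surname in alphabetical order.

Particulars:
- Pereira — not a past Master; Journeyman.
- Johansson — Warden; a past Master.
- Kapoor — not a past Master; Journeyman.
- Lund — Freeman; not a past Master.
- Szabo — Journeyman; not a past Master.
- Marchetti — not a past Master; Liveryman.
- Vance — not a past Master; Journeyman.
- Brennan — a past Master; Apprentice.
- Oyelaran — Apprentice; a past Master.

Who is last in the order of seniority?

Oyelaran

By standing in the guild: Johansson (Warden); then Marchetti (Liveryman); then Lund (Freeman); then Kapoor, Pereira, Szabo and Vance (Journeyman); then Brennan and Oyelaran (Apprentice).
Kapoor, Pereira, Szabo and Vance are each not a past Master, so the next rule applies.
Among Kapoor, Pereira, Szabo and Vance, alphabetically by surname: Kapoor before Pereira before Szabo before Vance.
Brennan and Oyelaran are each a past Master, so the next rule applies.
Among Brennan and Oyelaran, alphabetically by surname: Brennan before Oyelaran.
Order: Johansson, Marchetti, Lund, Kapoor, Pereira, Szabo, Vance, Brennan, Oyelaran.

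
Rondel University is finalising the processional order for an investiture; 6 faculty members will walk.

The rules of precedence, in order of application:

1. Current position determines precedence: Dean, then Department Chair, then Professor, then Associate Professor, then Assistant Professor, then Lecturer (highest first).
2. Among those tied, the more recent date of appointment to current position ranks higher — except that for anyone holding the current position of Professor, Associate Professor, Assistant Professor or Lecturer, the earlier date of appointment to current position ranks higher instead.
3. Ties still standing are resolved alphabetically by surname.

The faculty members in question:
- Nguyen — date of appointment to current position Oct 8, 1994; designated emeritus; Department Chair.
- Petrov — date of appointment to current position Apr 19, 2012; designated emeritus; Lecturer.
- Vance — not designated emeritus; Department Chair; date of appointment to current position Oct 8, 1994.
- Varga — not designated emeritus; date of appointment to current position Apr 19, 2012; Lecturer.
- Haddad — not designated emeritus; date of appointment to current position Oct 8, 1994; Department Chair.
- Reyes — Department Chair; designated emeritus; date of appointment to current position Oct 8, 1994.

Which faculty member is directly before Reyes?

Nguyen

By current position: Haddad, Nguyen, Reyes and Vance (Department Chair); then Petrov and Varga (Lecturer).
Haddad, Nguyen, Reyes and Vance all have date of appointment to current position Oct 8, 1994, so the next rule applies.
Among Haddad, Nguyen, Reyes and Vance, alphabetically by surname: Haddad before Nguyen before Reyes before Vance.
Petrov and Varga both have date of appointment to current position Apr 19, 2012, so the next rule applies.
Among Petrov and Varga, alphabetically by surname: Petrov before Varga.
Order: Haddad, Nguyen, Reyes, Vance, Petrov, Varga.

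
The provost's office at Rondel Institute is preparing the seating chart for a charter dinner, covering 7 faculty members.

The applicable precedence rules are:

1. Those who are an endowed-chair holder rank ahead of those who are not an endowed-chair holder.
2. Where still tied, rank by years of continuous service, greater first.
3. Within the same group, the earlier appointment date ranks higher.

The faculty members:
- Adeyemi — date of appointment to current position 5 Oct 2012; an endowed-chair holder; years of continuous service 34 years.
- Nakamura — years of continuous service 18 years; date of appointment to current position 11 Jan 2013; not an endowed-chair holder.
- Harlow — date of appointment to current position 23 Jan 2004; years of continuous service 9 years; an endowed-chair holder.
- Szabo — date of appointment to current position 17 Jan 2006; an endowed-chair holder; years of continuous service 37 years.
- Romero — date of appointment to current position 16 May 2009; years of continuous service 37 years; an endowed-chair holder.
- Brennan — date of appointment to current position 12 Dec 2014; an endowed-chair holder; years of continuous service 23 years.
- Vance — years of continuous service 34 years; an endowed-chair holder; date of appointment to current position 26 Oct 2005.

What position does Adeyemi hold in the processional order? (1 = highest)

4

By the first rule: Szabo, Romero, Vance, Adeyemi, Brennan and Harlow (each an endowed-chair holder); then Nakamura (not an endowed-chair holder).
Among Szabo, Romero, Vance, Adeyemi, Brennan and Harlow, by years of continuous service (higher first): Szabo and Romero (37 years) before Vance and Adeyemi (34 years) before Brennan (23 years) before Harlow (9 years).
Among Szabo and Romero, by date of appointment to current position (earlier first): Szabo (17 Jan 2006) before Romero (16 May 2009).
Among Vance and Adeyemi, by date of appointment to current position (earlier first): Vance (26 Oct 2005) before Adeyemi (5 Oct 2012).
Order: Szabo, Romero, Vance, Adeyemi, Brennan, Harlow, Nakamura. So position 4.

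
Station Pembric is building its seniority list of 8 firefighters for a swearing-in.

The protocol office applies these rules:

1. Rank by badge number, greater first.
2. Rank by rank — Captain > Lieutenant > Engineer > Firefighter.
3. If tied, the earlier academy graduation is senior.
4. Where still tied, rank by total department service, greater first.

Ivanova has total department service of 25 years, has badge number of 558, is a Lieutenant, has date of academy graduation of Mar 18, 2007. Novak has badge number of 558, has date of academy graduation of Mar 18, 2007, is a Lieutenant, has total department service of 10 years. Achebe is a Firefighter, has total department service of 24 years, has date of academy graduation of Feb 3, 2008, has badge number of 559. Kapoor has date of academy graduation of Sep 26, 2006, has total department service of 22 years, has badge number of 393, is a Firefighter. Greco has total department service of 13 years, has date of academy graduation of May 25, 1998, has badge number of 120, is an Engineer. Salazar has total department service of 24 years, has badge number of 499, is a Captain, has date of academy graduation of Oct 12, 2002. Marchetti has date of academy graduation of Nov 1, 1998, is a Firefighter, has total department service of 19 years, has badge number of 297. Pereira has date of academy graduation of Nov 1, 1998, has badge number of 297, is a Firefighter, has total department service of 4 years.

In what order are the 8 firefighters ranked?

Achebe, Ivanova, Novak, Salazar, Kapoor, Marchetti, Pereira, Greco

By badge number (higher first): Achebe (559); then Ivanova and Novak (both 558); then Salazar (499); then Kapoor (393); then Marchetti and Pereira (both 297); then Greco (120).
Ivanova and Novak are each Lieutenant, so the next rule applies.
Ivanova and Novak both have date of academy graduation Mar 18, 2007, so the next rule applies.
Among Ivanova and Novak, by total department service (higher first): Ivanova (25 years) before Novak (10 years).
Marchetti and Pereira are each Firefighter, so the next rule applies.
Marchetti and Pereira both have date of academy graduation Nov 1, 1998, so the next rule applies.
Among Marchetti and Pereira, by total department service (higher first): Marchetti (19 years) before Pereira (4 years).
Full order: Achebe, Ivanova, Novak, Salazar, Kapoor, Marchetti, Pereira, Greco.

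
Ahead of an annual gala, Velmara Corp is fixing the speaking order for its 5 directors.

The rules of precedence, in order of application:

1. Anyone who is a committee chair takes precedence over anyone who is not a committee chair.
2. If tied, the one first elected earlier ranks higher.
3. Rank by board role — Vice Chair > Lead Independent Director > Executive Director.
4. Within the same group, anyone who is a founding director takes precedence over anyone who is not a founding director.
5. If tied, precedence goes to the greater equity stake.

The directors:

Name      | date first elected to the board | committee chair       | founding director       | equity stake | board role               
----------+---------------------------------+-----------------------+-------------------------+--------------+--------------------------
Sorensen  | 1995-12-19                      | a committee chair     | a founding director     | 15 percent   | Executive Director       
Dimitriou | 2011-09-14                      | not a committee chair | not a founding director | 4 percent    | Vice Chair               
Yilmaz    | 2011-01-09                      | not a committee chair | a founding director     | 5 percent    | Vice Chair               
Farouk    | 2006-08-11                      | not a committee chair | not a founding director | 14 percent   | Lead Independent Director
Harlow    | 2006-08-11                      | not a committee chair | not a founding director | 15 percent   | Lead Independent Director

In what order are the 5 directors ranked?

By the first rule: Sorensen (a committee chair); then Harlow, Farouk, Yilmaz and Dimitriou (each not a committee chair).
Among Harlow, Farouk, Yilmaz and Dimitriou, by date first elected to the board (earlier first): Harlow and Farouk (2006-08-11) before Yilmaz (2011-01-09) before Dimitriou (2011-09-14).
Harlow and Farouk are each Lead Independent Director, so the next rule applies.
Harlow and Farouk are each not a founding director, so the next rule applies.
Among Harlow and Farouk, by equity stake (higher first): Harlow (15 percent) before Farouk (14 percent).
Full order: Sorensen, Harlow, Farouk, Yilmaz, Dimitriou.

Sorensen, Harlow, Farouk, Yilmaz, Dimitriou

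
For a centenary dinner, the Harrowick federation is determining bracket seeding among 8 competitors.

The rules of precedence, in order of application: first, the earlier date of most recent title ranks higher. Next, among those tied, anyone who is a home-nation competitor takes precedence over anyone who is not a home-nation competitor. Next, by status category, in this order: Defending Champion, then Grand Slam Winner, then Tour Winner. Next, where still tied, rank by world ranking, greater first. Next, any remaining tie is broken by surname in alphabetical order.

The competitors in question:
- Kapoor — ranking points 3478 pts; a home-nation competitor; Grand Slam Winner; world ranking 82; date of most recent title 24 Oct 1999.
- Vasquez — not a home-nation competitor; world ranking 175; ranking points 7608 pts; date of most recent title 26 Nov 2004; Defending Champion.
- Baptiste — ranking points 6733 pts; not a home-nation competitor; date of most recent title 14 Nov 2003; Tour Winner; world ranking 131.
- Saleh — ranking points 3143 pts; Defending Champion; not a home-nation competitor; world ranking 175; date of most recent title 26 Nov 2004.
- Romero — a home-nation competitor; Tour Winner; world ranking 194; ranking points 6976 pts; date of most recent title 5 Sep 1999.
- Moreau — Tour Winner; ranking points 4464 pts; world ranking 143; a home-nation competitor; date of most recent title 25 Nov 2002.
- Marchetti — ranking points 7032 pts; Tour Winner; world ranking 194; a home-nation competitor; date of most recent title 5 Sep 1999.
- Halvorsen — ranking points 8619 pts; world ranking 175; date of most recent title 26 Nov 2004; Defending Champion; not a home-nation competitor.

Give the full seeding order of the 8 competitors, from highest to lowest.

By date of most recent title (earlier first): Marchetti and Romero (both 5 Sep 1999); then Kapoor (24 Oct 1999); then Moreau (25 Nov 2002); then Baptiste (14 Nov 2003); then Halvorsen, Saleh and Vasquez (each 26 Nov 2004).
Marchetti and Romero are each a home-nation competitor, so the next rule applies.
Marchetti and Romero are each Tour Winner, so the next rule applies.
Marchetti and Romero both have world ranking 194, so the next rule applies.
Among Marchetti and Romero, alphabetically by surname: Marchetti before Romero.
Halvorsen, Saleh and Vasquez are each not a home-nation competitor, so the next rule applies.
Halvorsen, Saleh and Vasquez are each Defending Champion, so the next rule applies.
Halvorsen, Saleh and Vasquez all have world ranking 175, so the next rule applies.
Among Halvorsen, Saleh and Vasquez, alphabetically by surname: Halvorsen before Saleh before Vasquez.
Full order: Marchetti, Romero, Kapoor, Moreau, Baptiste, Halvorsen, Saleh, Vasquez.

Marchetti, Romero, Kapoor, Moreau, Baptiste, Halvorsen, Saleh, Vasquez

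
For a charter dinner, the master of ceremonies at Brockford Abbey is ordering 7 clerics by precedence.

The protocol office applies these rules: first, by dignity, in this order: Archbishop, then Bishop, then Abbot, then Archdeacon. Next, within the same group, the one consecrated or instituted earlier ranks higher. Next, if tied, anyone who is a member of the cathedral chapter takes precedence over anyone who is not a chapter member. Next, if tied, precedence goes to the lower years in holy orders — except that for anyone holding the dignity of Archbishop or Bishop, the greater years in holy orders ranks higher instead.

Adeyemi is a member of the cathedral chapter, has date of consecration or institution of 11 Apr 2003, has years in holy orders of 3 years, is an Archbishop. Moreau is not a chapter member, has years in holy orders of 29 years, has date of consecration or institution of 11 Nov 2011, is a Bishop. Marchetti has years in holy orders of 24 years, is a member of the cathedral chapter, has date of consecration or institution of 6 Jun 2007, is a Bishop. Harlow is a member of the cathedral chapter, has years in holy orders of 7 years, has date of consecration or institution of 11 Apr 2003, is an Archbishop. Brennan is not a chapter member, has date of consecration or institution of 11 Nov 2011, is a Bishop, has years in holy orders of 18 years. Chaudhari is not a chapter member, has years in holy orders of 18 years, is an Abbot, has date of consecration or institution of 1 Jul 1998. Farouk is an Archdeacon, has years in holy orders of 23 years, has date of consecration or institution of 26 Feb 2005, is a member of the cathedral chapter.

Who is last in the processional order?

Farouk

By dignity: Harlow and Adeyemi (Archbishop); then Marchetti, Moreau and Brennan (Bishop); then Chaudhari (Abbot); then Farouk (Archdeacon).
Harlow and Adeyemi both have date of consecration or institution 11 Apr 2003, so the next rule applies.
Harlow and Adeyemi are each a member of the cathedral chapter, so the next rule applies.
Among Harlow and Adeyemi, by years in holy orders (higher first) (reversed rule for this group): Harlow (7 years) before Adeyemi (3 years).
Among Marchetti, Moreau and Brennan, by date of consecration or institution (earlier first): Marchetti (6 Jun 2007) before Moreau and Brennan (11 Nov 2011).
Moreau and Brennan are each not a chapter member, so the next rule applies.
Among Moreau and Brennan, by years in holy orders (higher first) (reversed rule for this group): Moreau (29 years) before Brennan (18 years).
Order: Harlow, Adeyemi, Marchetti, Moreau, Brennan, Chaudhari, Farouk.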